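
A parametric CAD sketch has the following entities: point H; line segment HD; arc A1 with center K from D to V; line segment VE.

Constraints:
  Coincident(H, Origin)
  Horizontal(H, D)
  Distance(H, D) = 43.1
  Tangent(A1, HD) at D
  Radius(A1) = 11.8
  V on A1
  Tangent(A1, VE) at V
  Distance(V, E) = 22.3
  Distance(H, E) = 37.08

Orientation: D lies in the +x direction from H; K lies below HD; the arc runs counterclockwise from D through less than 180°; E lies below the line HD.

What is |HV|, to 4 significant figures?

32.98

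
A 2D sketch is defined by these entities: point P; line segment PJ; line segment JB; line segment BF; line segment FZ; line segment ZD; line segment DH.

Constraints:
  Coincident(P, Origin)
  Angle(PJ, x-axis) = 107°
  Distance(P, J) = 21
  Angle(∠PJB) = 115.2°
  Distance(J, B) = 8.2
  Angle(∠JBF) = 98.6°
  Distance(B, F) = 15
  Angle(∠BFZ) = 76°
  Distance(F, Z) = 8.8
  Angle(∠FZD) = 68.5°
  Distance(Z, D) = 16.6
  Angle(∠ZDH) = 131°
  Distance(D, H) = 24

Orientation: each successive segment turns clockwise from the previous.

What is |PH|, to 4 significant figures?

48.71

∠FZD = 68.5° gives ZD at 105.3° from the x-axis; with |ZD| = 16.6, D = (0.1322, 26.85). ∠ZDH = 131.0° gives DH at 56.30° from the x-axis; with |DH| = 24.0, H = (13.45, 46.82). Then |PH| = |H − P| = 48.71.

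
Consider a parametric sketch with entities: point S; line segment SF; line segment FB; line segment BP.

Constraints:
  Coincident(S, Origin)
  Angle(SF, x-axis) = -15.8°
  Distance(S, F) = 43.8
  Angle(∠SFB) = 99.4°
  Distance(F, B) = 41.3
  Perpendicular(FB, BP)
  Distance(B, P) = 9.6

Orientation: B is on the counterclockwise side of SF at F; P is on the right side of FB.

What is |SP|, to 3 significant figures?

71.7

S is at the origin; SF runs at -15.8° with length 43.8, so F = 43.8·(cos -15.8°, sin -15.8°) = (42.1, -11.9). ∠SFB = 99.4°, so FB runs at -15.8° + (180° − 99.4°) = 64.8° from the x-axis; with |FB| = 41.3, B = F + 41.3·(cos 64.8°, sin 64.8°) = (59.7, 25.4). FB ⟂ BP; with |BP| = 9.6 on the right of FB, P = B + 9.6·(0.905, -0.426) = (68.4, 21.4). Then |SP| = |P − S| = 71.7.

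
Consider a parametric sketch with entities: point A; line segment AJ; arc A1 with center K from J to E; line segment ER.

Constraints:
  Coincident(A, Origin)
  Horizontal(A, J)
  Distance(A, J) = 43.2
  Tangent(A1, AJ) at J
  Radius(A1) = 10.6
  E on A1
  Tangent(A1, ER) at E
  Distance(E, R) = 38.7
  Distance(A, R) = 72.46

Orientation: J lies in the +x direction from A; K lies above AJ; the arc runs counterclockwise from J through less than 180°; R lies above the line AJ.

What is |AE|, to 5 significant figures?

54.881

A is at the origin; A and J share the same y with |AJ| = 43.2 and J on the +x side, so J = (43.200, 0.0000). The tangent condition forces KJ to be normal to AJ, so K = J + (0, 10.6) = (43.200, 10.600). Since KE ⟂ ER (tangency), |KR| = √(10.6² + 38.7²) = 40.125 regardless of where E sits on A1. So R lies on both circle(A, 72.46) and circle(K, 40.125); the above-AJ intersection is R = (52.879, 49.541). E is the foot of the tangent from R: E = (53.797, 10.851).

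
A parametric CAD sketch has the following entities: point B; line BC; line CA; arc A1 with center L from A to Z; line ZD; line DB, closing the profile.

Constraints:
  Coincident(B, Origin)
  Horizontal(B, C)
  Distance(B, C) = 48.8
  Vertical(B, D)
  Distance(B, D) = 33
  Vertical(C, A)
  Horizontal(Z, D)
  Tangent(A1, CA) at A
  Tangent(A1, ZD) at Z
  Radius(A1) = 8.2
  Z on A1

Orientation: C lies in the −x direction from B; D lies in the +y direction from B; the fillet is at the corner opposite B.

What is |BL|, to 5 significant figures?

47.575

BD is vertical with |BD| = 33.0 and D on the +y side, so D = (0.0000, 33.000). The virtual corner opposite B is at (-48.800, 33.000). Since A1 is tangent to CA there, LA ⟂ CA and since A1 is tangent to ZD there, LZ ⟂ ZD, with radius 8.2, so the center L sits 8.2 in from both sides at L = (-40.600, 24.800). Then |BL| = |L − B| = 47.575.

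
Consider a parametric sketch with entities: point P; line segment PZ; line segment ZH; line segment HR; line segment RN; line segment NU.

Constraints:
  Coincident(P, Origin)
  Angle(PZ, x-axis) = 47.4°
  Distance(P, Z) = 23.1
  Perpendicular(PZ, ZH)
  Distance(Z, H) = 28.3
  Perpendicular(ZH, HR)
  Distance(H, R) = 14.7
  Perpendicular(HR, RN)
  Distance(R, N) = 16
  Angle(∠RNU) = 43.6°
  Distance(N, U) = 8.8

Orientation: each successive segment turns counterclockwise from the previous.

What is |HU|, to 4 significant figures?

12.93

HR is perpendicular to RN, so RN runs at -42.60°; with |RN| = 16.0, N = (-3.368, 14.51). ∠RNU = 43.6° gives NU at 93.80° from the x-axis; with |NU| = 8.8, U = (-3.951, 23.29). Then |HU| = |U − H| = 12.93.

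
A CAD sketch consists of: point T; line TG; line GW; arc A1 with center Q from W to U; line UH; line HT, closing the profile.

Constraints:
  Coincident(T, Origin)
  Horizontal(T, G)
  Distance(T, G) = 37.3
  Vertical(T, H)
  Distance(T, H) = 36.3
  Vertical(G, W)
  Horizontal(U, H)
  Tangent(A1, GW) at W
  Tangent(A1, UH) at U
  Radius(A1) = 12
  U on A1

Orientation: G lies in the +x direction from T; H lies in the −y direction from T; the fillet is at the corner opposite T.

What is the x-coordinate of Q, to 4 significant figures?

25.30

TH is vertical with |TH| = 36.3 and H on the −y side, so H = (0.000, -36.30). The virtual corner opposite T is at (37.30, -36.30). Tangency of A1 to GW means the radius QW is perpendicular to GW and tangency of A1 to UH means the radius QU is perpendicular to UH, with radius 12.0, so the center Q sits 12.0 in from both sides at Q = (25.30, -24.30). So Q.x = 25.30.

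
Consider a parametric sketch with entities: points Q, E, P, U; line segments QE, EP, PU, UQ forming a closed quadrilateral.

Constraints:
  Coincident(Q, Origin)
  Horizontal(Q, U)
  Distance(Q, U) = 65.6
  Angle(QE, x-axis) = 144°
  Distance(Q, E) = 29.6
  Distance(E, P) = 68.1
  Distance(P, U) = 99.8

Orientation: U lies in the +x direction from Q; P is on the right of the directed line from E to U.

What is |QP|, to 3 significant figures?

54.6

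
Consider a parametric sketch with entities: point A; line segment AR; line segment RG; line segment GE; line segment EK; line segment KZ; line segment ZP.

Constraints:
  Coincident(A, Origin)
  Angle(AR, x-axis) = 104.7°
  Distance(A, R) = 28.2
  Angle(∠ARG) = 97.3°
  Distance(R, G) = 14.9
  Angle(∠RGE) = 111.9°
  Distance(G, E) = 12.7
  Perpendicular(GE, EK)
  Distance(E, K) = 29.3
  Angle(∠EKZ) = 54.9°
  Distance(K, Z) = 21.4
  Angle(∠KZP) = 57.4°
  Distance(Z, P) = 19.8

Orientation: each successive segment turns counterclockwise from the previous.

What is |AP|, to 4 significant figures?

18.93

∠EKZ = 54.9° gives KZ at 110.6° from the x-axis; with |KZ| = 21.4, Z = (-4.274, 25.76). ∠KZP = 57.4° gives ZP at -126.8° from the x-axis; with |ZP| = 19.8, P = (-16.14, 9.903). Then |AP| = |P − A| = 18.93.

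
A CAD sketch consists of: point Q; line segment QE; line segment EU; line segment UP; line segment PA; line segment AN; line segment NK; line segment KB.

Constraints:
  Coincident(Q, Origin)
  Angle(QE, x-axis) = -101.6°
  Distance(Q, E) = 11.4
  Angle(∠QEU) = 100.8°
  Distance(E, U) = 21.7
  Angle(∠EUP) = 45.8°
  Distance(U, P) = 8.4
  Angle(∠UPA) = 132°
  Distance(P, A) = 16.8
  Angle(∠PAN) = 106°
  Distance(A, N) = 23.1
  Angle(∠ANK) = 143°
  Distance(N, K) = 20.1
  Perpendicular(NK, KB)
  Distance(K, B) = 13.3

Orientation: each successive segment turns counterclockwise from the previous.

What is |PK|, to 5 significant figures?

43.970

∠PAN = 106.0° gives AN at -126.20° from the x-axis; with |AN| = 23.1, N = (-14.759, -24.477). ∠ANK = 143.0° gives NK at -89.200° from the x-axis; with |NK| = 20.1, K = (-14.478, -44.575). Then |PK| = |K − P| = 43.970.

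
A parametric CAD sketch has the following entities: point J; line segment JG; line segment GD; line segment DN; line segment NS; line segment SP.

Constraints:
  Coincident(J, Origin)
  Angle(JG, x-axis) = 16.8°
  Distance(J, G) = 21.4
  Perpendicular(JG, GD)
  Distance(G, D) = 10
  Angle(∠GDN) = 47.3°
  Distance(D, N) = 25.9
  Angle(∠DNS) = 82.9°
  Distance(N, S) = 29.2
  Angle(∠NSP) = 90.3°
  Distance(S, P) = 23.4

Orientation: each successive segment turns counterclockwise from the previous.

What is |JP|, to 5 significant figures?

40.787

J is at the origin; JG runs at 16.8° with length 21.4, so G = (20.487, 6.1853). The perpendicularity gives GD at right angles to JG, so GD runs at 106.80°; with |GD| = 10.0, D = (17.596, 15.758). ∠GDN = 47.3° gives DN at -120.50° from the x-axis; with |DN| = 25.9, N = (4.4511, -6.5577). ∠DNS = 82.9° gives NS at -23.400° from the x-axis; with |NS| = 29.2, S = (31.250, -18.154). ∠NSP = 90.3° gives SP at 66.300° from the x-axis; with |SP| = 23.4, P = (40.655, 3.2721). Then |JP| = |P − J| = 40.787.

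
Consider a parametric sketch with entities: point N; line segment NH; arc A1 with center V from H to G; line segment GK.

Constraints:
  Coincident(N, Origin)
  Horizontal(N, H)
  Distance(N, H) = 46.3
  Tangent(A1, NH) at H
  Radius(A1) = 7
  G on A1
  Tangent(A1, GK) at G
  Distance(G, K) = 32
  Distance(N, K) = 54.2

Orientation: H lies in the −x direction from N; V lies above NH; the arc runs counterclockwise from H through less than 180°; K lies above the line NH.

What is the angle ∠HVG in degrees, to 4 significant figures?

87.60°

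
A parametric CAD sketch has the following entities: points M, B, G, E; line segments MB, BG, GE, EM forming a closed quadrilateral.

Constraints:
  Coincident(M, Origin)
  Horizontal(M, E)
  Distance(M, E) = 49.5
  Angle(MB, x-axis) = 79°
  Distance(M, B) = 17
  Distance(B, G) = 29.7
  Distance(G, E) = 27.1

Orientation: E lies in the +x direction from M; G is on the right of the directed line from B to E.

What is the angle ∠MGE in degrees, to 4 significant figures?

154.7°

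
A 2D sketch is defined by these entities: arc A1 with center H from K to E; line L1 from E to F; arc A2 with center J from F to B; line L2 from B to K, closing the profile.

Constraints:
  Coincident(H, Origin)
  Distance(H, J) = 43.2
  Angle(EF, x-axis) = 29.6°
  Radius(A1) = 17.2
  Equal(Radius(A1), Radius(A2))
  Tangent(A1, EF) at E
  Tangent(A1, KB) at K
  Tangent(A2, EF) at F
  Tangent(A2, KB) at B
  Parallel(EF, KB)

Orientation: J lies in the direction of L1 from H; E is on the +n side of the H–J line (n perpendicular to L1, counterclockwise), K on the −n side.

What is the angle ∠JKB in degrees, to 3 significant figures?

21.7°

The slot axis is L1's direction at 29.6°, so u = (cos 29.6°, sin 29.6°) = (0.869, 0.494) and n = (−sin 29.6°, cos 29.6°) = (-0.494, 0.869). H is at the origin and J lies 43.2 along u from H, so J = 43.2·u = (37.6, 21.3). Tangency of A1 to both parallel lines with radius 17.2 puts E and K at H ± 17.2·n: E = (-8.50, 15.0), K = (8.50, -15.0). Equal radii place F and B the same way about J: F = J + 17.2·n = (29.1, 36.3), B = J − 17.2·n = (46.1, 6.38). Then cos ∠JKB = KJ·KB / (|KJ||KB|), giving 21.7°.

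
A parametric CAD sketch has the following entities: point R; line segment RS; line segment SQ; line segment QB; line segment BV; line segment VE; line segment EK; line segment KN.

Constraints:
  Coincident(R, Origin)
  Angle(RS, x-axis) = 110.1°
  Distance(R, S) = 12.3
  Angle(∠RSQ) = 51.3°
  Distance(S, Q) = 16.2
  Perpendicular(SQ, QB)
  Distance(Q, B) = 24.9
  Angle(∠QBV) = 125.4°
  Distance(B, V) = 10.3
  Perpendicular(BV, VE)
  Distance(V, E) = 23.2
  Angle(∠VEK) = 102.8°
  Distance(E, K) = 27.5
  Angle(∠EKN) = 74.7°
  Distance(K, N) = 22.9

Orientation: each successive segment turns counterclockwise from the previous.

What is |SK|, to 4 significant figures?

15.30

R is at the origin; RS runs at 110.1° with length 12.3, so S = (-4.227, 11.55). ∠RSQ = 51.3° gives SQ at -121.2° from the x-axis; with |SQ| = 16.2, Q = (-12.62, -2.306). The perpendicularity gives QB at right angles to SQ, so QB runs at -31.20°; with |QB| = 24.9, B = (8.680, -15.20). ∠QBV = 125.4° gives BV at 23.40° from the x-axis; with |BV| = 10.3, V = (18.13, -11.11). BV is perpendicular to VE, so VE runs at 113.4°; with |VE| = 23.2, E = (8.919, 10.18). ∠VEK = 102.8° gives EK at -169.4° from the x-axis; with |EK| = 27.5, K = (-18.11, 5.119). Then |SK| = |K − S| = 15.30.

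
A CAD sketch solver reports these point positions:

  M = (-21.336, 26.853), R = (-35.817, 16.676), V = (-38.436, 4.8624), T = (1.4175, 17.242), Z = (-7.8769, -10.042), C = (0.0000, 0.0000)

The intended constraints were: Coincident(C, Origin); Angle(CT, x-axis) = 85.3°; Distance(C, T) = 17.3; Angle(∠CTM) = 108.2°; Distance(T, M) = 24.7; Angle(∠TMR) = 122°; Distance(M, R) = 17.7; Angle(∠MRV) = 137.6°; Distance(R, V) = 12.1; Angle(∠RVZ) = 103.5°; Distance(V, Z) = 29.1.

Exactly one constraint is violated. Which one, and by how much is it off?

Distance(V, Z) = 29.1 — off by 4.90.

C = (0.00, 0.00) ✓; CT at 85.30° ✓; |CT| = 17.30 ✓; ∠CTM = 108.2° ✓; |TM| = 24.70 ✓; ∠TMR = 122.0° ✓; |MR| = 17.70 ✓; ∠MRV = 137.6° ✓; |RV| = 12.10 ✓; ∠RVZ = 103.5° ✓; |VZ| = 34.00 ✗.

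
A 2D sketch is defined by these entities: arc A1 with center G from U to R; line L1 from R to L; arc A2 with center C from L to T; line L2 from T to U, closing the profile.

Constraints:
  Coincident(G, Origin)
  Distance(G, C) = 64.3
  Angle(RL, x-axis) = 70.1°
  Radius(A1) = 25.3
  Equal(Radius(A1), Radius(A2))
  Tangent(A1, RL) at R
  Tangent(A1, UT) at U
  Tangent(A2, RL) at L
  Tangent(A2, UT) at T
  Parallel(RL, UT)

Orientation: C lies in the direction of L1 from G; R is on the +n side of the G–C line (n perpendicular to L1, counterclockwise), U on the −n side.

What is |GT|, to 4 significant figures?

69.10

The slot axis is L1's direction at 70.1°, so u = (cos 70.1°, sin 70.1°) = (0.3404, 0.9403) and n = (−sin 70.1°, cos 70.1°) = (-0.9403, 0.3404). G is at the origin and C lies 64.3 along u from G, so C = 64.3·u = (21.89, 60.46). Tangency of A1 to both parallel lines with radius 25.3 puts R and U at G ± 25.3·n: R = (-23.79, 8.612), U = (23.79, -8.612). Equal radii place L and T the same way about C: L = C + 25.3·n = (-1.903, 69.07), T = C − 25.3·n = (45.68, 51.85). Then |GT| = |T − G| = 69.10.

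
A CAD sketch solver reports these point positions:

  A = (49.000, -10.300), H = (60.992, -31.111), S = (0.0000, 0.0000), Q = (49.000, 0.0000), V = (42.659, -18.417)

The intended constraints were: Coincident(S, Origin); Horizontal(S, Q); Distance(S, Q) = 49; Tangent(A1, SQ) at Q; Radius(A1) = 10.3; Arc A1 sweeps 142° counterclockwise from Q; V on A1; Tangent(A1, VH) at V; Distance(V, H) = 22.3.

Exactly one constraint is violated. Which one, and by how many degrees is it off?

Tangent(A1, VH) at V — off by 3.30°.

S = (0.00, 0.00) ✓; S.y = 0.00, Q.y = 0.00 ✓; |SQ| = 49.00 ✓; ∠(AQ, QS) = 90.00° ✓; |AQ| = 10.30 ✓; bearing(A→V) − bearing(A→Q) = 142.0° ✓; |AV| = 10.30 ✓; ∠(AV, VH) = 86.70° ✗; |VH| = 22.30 ✓.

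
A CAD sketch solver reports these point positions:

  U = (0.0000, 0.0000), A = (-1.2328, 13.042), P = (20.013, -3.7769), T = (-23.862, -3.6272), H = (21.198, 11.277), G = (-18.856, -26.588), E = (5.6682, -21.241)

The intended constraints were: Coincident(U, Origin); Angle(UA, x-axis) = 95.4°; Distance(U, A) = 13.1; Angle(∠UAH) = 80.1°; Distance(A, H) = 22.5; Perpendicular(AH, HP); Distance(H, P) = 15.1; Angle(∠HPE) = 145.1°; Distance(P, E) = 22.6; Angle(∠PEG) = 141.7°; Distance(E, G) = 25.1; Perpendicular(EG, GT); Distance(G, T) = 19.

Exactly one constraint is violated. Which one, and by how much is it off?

Distance(G, T) = 19 — off by 4.50.

U = (0.00, 0.00) ✓; UA at 95.40° ✓; |UA| = 13.10 ✓; ∠UAH = 80.10° ✓; |AH| = 22.50 ✓; ∠(AH, HP) = 90.00° ✓; |HP| = 15.10 ✓; ∠HPE = 145.1° ✓; |PE| = 22.60 ✓; ∠PEG = 141.7° ✓; |EG| = 25.10 ✓; ∠(EG, GT) = 90.00° ✓; |GT| = 23.50 ✗.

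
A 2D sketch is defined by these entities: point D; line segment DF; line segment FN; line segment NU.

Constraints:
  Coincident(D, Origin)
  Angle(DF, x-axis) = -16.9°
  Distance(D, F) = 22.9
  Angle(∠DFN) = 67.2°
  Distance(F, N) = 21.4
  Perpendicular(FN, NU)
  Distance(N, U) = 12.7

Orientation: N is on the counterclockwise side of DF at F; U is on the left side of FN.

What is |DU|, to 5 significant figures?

15.088

D is at the origin; DF runs at -16.9° with length 22.9, so F = 22.9·(cos -16.9°, sin -16.9°) = (21.911, -6.6571). ∠DFN = 67.2°, so FN runs at -16.9° + (180° − 67.2°) = 95.900° from the x-axis; with |FN| = 21.4, N = F + 21.4·(cos 95.900°, sin 95.900°) = (19.711, 14.630). The perpendicularity gives NU at right angles to FN; with |NU| = 12.7 on the left of FN, U = N + 12.7·(-0.99470, -0.10279) = (7.0785, 13.324). Then |DU| = |U − D| = 15.088.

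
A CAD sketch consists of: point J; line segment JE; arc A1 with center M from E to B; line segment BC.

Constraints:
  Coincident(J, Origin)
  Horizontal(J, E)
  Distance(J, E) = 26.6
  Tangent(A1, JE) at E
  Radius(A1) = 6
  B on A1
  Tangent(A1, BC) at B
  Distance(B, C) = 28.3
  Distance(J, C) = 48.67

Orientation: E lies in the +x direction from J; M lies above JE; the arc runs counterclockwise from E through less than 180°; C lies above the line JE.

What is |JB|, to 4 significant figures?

33.03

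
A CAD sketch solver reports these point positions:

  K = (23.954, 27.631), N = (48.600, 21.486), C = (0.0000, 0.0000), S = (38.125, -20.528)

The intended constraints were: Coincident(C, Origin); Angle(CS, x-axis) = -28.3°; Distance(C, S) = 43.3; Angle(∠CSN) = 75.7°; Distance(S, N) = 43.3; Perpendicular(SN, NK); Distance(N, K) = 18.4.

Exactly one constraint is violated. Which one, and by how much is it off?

Distance(N, K) = 18.4 — off by 7.00.

C = (0.00, 0.00) ✓; CS at -28.30° ✓; |CS| = 43.30 ✓; ∠CSN = 75.70° ✓; |SN| = 43.30 ✓; ∠(SN, NK) = 90.00° ✓; |NK| = 25.40 ✗.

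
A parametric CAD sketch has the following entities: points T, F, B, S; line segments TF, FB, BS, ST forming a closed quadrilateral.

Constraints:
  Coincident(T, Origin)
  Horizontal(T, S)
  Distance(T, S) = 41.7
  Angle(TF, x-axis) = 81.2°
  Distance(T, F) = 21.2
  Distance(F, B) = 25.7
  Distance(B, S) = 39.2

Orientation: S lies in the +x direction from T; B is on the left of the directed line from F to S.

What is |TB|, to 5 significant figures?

42.991

T is at the origin; T and S share the same y with |TS| = 41.7 and S in +x, so S = (41.7, 0). TF runs at 81.2° with |TF| = 21.2, so F = (3.2433, 20.950). B is determined by |FB| = 25.7 and |BS| = 39.2 together: it lies at the intersection of circle(F, 25.7) and circle(S, 39.2). With |FS| = 43.793, the foot of the radical line on FS is 11.893 from F and the perpendicular offset is √(25.7² − 11.893²) = 22.782. Taking the left-of-FS solution: B = (24.586, 35.267).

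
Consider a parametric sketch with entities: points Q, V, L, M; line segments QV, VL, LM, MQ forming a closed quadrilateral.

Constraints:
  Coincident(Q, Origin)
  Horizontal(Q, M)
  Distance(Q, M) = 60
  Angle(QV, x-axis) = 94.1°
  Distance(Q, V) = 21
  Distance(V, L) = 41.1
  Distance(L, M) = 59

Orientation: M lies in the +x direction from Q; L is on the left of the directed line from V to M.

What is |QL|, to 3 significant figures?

56.9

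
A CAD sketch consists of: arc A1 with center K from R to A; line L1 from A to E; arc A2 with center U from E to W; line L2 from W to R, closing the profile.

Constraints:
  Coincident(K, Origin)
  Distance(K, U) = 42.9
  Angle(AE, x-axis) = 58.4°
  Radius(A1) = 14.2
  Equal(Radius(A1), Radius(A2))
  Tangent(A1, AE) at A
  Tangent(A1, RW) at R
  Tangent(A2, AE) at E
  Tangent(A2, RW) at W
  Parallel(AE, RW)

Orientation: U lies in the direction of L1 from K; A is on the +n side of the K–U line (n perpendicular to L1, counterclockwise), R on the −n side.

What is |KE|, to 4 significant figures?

45.19

Tangency of A1 to both parallel lines with radius 14.2 puts A and R at K ± 14.2·n: A = (-12.09, 7.441), R = (12.09, -7.441). Equal radii place E and W the same way about U: E = U + 14.2·n = (10.38, 43.98), W = U − 14.2·n = (34.57, 29.10). Then |KE| = |E − K| = 45.19.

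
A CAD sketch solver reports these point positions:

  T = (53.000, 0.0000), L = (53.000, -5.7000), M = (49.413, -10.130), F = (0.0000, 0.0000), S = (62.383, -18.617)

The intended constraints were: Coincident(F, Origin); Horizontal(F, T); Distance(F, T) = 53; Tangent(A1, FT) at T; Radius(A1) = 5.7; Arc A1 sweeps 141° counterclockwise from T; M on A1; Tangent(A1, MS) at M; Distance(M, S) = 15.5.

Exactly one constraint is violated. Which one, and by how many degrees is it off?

Tangent(A1, MS) at M — off by 5.80°.

F = (0.00, 0.00) ✓; F.y = 0.00, T.y = 0.00 ✓; |FT| = 53.00 ✓; ∠(LT, TF) = 90.00° ✓; |LT| = 5.700 ✓; bearing(L→M) − bearing(L→T) = 141.0° ✓; |LM| = 5.700 ✓; ∠(LM, MS) = 84.20° ✗; |MS| = 15.50 ✓.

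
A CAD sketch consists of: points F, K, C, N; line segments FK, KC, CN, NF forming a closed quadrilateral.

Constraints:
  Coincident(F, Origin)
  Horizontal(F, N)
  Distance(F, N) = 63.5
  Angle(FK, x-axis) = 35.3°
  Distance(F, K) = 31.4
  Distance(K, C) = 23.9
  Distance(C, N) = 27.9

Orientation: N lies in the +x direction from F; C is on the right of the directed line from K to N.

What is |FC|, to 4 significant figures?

35.99

F is at the origin; F and N share the same y with |FN| = 63.5 and N in +x, so N = (63.5, 0). FK runs at 35.3° with |FK| = 31.4, so K = (25.63, 18.14). C is determined by |KC| = 23.9 and |CN| = 27.9 together: it lies at the intersection of circle(K, 23.9) and circle(N, 27.9). With |KN| = 42.00, the foot of the radical line on KN is 18.53 from K and the perpendicular offset is √(23.9² − 18.53²) = 15.09. Taking the right-of-KN solution: C = (35.82, -3.474).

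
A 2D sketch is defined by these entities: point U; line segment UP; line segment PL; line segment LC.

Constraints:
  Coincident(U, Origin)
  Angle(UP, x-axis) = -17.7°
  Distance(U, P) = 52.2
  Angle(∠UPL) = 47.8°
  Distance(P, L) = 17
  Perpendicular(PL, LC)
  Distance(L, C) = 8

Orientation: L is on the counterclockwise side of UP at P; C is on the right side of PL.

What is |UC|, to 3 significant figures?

50.0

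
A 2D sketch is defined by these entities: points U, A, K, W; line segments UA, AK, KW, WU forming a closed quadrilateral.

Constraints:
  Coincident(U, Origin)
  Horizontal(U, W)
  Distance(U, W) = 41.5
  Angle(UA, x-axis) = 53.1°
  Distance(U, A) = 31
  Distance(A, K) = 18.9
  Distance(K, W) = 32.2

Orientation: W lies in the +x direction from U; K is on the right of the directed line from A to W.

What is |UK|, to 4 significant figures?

12.91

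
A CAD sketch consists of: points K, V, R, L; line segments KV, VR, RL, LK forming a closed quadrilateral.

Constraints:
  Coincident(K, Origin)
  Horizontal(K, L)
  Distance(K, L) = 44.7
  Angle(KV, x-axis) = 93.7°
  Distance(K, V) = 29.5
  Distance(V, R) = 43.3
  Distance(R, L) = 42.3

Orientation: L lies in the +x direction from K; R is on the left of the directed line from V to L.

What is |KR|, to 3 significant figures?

57.7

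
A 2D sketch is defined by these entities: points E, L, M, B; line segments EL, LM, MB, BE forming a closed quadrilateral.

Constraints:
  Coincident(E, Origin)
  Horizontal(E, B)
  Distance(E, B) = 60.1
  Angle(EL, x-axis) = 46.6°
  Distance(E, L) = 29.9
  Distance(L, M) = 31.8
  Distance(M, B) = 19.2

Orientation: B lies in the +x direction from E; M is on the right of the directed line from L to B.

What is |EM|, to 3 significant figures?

41.2

Checks: |LM| = 31.80 ✓; |MB| = 19.20 ✓.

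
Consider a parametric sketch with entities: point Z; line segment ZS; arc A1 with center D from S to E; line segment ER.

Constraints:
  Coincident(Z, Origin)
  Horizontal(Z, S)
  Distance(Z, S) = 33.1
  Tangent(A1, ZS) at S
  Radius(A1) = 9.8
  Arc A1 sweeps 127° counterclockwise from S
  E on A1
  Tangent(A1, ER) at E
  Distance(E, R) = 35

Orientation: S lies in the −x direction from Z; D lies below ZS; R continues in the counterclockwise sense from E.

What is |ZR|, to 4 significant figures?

47.96

Z is at the origin; ZS is horizontal with |ZS| = 33.1 and S on the −x side, so S = (-33.10, 0.000). Tangency of A1 to ZS means the radius DS is perpendicular to ZS, so D = S + (0, -9.8) = (-33.10, -9.800). On A1, S sits at bearing 90° from D; a 127° counterclockwise sweep puts E at bearing 217°, so E = D + 9.8·(cos 217°, sin 217°) = (-40.93, -15.70). A1 meets ER tangentially, so DE is at right angles to ER, so ER runs along (−sin 217°, cos 217°); with |ER| = 35.0, R = (-19.86, -43.65). Then |ZR| = |R − Z| = 47.96.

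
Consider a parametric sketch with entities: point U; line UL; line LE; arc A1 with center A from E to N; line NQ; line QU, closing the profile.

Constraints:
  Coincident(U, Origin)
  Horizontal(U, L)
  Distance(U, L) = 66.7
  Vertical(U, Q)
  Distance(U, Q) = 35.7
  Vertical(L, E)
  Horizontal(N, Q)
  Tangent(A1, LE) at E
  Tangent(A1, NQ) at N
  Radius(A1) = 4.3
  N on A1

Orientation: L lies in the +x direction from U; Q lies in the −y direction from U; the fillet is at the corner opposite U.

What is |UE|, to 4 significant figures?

73.72

U is at the origin; UL is horizontal with |UL| = 66.7 and L on the +x side, so L = (66.70, 0.000). UQ is vertical with |UQ| = 35.7 and Q on the −y side, so Q = (0.000, -35.70). The virtual corner opposite U is at (66.70, -35.70). A1 meets LE tangentially, so AE is at right angles to LE and A1 meets NQ tangentially, so AN is at right angles to NQ, with radius 4.3, so the center A sits 4.3 in from both sides at A = (62.40, -31.40). That places the tangent points at E = (66.70, -31.40) on LE and N = (62.40, -35.70) on NQ. Then |UE| = |E − U| = 73.72.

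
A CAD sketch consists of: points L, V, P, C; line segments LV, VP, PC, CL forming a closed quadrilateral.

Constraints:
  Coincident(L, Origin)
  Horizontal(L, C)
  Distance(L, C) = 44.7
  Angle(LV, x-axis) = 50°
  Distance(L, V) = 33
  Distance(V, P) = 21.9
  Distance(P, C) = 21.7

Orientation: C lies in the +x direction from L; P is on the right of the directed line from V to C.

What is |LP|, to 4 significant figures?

23.54

L is at the origin; L and C share the same y with |LC| = 44.7 and C in +x, so C = (44.7, 0). LV runs at 50.0° with |LV| = 33.0, so V = (21.21, 25.28). P is determined by |VP| = 21.9 and |PC| = 21.7 together: it lies at the intersection of circle(V, 21.9) and circle(C, 21.7). With |VC| = 34.51, the foot of the radical line on VC is 17.38 from V and the perpendicular offset is √(21.9² − 17.38²) = 13.32. Taking the right-of-VC solution: P = (23.28, 3.477).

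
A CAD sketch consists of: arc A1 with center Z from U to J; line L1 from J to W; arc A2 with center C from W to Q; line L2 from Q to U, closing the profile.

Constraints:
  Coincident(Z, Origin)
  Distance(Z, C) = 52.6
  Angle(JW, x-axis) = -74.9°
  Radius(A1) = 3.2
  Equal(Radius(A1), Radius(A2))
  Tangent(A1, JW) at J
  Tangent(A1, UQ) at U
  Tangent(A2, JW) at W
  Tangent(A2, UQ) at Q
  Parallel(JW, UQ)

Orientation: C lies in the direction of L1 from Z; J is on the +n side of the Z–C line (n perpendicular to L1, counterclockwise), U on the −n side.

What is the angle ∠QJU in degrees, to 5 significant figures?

83.063°

The slot axis is L1's direction at -74.9°, so u = (cos -74.9°, sin -74.9°) = (0.26050, -0.96547) and n = (−sin -74.9°, cos -74.9°) = (0.96547, 0.26050). Z is at the origin and C lies 52.6 along u from Z, so C = 52.6·u = (13.703, -50.784). Tangency of A1 to both parallel lines with radius 3.2 puts J and U at Z ± 3.2·n: J = (3.0895, 0.83361), U = (-3.0895, -0.83361). Equal radii place W and Q the same way about C: W = C + 3.2·n = (16.792, -49.950), Q = C − 3.2·n = (10.613, -51.617). Then cos ∠QJU = JQ·JU / (|JQ||JU|), giving 83.063°.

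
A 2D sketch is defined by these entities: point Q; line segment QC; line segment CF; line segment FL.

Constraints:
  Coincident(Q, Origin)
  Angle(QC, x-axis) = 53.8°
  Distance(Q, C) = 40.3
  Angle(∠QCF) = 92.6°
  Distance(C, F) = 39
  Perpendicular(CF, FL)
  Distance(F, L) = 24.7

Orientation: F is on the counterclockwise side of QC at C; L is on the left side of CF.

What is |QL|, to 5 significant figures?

43.692

∠QCF = 92.6°, so CF runs at 53.8° + (180° − 92.6°) = 141.20° from the x-axis; with |CF| = 39.0, F = C + 39.0·(cos 141.20°, sin 141.20°) = (-6.5928, 56.958). CF ⟂ FL; with |FL| = 24.7 on the left of CF, L = F + 24.7·(-0.62660, -0.77934) = (-22.070, 37.708). Then |QL| = |L − Q| = 43.692.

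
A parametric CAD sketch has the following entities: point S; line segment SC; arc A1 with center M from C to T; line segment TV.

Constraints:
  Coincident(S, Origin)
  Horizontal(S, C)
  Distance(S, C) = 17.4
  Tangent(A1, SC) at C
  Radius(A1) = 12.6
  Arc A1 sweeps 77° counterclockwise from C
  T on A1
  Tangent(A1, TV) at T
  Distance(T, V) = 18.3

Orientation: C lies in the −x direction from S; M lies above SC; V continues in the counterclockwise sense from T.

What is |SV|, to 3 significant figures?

27.6

S is at the origin; SC is horizontal with |SC| = 17.4 and C on the −x side, so C = (-17.4, 0.00). Since A1 is tangent to SC there, MC ⟂ SC, so M = C + (0, 12.6) = (-17.4, 12.6). On A1, C sits at bearing -90° from M; a 77° counterclockwise sweep puts T at bearing -13°, so T = M + 12.6·(cos -13°, sin -13°) = (-5.12, 9.77). Since A1 is tangent to TV there, MT ⟂ TV, so TV runs along (−sin -13°, cos -13°); with |TV| = 18.3, V = (-1.01, 27.6). Then |SV| = |V − S| = 27.6.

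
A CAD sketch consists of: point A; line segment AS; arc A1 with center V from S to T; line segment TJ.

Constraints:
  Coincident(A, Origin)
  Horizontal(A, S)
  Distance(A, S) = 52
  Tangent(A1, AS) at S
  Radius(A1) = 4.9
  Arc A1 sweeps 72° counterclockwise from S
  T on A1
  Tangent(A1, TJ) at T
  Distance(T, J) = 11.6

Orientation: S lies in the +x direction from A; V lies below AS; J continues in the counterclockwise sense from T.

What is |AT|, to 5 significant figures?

47.461

The tangent condition forces VS to be normal to AS, so V = S + (0, -4.9) = (52.000, -4.9000). On A1, S sits at bearing 90° from V; a 72° counterclockwise sweep puts T at bearing 162°, so T = V + 4.9·(cos 162°, sin 162°) = (47.340, -3.3858). Then |AT| = |T − A| = 47.461.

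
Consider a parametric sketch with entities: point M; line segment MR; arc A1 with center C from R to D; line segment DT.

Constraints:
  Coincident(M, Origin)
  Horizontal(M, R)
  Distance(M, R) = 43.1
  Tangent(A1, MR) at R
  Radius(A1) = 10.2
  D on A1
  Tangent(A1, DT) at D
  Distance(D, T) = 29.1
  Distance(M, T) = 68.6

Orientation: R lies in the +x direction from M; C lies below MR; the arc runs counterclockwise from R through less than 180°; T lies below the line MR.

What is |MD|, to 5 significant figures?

40.234

Checks: |MR| = 43.10 ✓; ∠(CR, RM) = 90.00° ✓; |CD| = 10.20 ✓; ∠(CD, DT) = 90.00° ✓; |DT| = 29.10 ✓; |MT| = 68.60 ✓.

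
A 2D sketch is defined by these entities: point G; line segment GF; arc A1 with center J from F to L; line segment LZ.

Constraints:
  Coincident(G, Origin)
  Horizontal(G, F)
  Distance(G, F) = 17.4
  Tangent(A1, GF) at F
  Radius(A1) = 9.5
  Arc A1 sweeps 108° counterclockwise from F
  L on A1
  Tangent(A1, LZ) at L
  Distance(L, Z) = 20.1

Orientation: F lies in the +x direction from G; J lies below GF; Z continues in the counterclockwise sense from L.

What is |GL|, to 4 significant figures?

14.99

Tangency of A1 to GF means the radius JF is perpendicular to GF, so J = F + (0, -9.5) = (17.40, -9.500). On A1, F sits at bearing 90° from J; a 108° counterclockwise sweep puts L at bearing 198°, so L = J + 9.5·(cos 198°, sin 198°) = (8.365, -12.44). Then |GL| = |L − G| = 14.99.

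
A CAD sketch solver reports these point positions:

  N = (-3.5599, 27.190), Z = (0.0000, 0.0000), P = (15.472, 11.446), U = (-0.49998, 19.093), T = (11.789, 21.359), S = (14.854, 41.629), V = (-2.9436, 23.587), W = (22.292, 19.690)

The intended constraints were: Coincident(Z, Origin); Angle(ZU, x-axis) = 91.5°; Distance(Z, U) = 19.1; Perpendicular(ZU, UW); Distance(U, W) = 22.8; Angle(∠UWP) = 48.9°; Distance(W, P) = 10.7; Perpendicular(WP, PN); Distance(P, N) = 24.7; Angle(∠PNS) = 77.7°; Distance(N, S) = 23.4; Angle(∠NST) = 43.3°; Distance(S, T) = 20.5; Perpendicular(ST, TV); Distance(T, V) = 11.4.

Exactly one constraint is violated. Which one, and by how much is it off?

Distance(T, V) = 11.4 — off by 3.50.

Z = (0.00, 0.00) ✓; ZU at 91.50° ✓; |ZU| = 19.10 ✓; ∠(ZU, UW) = 90.00° ✓; |UW| = 22.80 ✓; ∠UWP = 48.90° ✓; |WP| = 10.70 ✓; ∠(WP, PN) = 90.00° ✓; |PN| = 24.70 ✓; ∠PNS = 77.70° ✓; |NS| = 23.40 ✓; ∠NST = 43.30° ✓; |ST| = 20.50 ✓; ∠(ST, TV) = 90.00° ✓; |TV| = 14.90 ✗.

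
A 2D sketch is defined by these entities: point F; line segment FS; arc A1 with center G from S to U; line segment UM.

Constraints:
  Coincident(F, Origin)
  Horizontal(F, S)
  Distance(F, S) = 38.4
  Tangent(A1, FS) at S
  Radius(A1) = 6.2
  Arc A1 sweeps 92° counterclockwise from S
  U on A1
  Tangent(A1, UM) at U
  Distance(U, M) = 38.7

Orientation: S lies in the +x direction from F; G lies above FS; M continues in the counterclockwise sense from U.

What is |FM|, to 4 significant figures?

62.48

F is at the origin; FS is horizontal with |FS| = 38.4 and S on the +x side, so S = (38.40, 0.000). The tangent condition forces GS to be normal to FS, so G = S + (0, 6.2) = (38.40, 6.200). On A1, S sits at bearing -90° from G; a 92° counterclockwise sweep puts U at bearing 2°, so U = G + 6.2·(cos 2°, sin 2°) = (44.60, 6.416). The tangent condition forces GU to be normal to UM, so UM runs along (−sin 2°, cos 2°); with |UM| = 38.7, M = (43.25, 45.09). Then |FM| = |M − F| = 62.48.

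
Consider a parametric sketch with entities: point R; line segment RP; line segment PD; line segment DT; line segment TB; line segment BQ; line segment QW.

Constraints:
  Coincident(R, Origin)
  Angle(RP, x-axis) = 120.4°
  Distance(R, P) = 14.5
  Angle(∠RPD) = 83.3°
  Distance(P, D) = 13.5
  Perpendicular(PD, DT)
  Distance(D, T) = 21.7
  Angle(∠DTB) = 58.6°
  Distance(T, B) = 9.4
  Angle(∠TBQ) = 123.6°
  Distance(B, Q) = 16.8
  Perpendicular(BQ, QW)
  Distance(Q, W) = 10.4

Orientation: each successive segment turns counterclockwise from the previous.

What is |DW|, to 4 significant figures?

1.766

∠TBQ = 123.6° gives BQ at 124.9° from the x-axis; with |BQ| = 16.8, Q = (-11.18, 9.580). BQ is perpendicular to QW, so QW runs at -145.1°; with |QW| = 10.4, W = (-19.71, 3.630). Then |DW| = |W − D| = 1.766.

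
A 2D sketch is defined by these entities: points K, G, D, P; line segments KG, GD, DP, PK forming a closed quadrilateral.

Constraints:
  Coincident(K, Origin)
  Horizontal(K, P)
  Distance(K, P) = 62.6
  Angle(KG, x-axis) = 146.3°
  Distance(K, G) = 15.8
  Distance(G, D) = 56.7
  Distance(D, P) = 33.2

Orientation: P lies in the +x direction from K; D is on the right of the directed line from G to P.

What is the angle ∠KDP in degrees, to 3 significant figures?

115°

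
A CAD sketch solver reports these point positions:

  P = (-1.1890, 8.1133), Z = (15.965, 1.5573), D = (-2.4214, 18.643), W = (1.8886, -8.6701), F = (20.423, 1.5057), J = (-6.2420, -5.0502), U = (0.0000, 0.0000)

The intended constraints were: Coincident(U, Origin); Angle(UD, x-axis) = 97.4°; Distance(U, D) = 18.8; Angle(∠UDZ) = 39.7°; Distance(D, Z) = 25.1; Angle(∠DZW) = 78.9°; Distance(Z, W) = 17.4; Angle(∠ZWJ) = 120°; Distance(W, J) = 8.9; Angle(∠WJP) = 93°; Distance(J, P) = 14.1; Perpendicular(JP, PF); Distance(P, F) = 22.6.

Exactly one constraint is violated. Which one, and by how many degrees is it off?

Perpendicular(JP, PF) — off by 4.00°.

U = (0.00, 0.00) ✓; UD at 97.40° ✓; |UD| = 18.80 ✓; ∠UDZ = 39.70° ✓; |DZ| = 25.10 ✓; ∠DZW = 78.90° ✓; |ZW| = 17.40 ✓; ∠ZWJ = 120.0° ✓; |WJ| = 8.900 ✓; ∠WJP = 93.00° ✓; |JP| = 14.10 ✓; ∠(JP, PF) = 86.00° ✗; |PF| = 22.60 ✓.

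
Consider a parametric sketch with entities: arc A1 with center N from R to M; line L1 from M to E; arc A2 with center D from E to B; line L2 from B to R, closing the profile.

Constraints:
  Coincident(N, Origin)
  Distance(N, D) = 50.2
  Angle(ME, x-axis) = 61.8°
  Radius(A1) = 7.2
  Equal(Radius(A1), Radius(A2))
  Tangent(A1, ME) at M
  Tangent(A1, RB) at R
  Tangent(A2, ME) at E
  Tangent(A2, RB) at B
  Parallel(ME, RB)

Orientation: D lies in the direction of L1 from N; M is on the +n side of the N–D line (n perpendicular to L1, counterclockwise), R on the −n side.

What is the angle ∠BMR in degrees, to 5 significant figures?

73.994°

Tangency of A1 to both parallel lines with radius 7.2 puts M and R at N ± 7.2·n: M = (-6.3454, 3.4024), R = (6.3454, -3.4024). Equal radii place E and B the same way about D: E = D + 7.2·n = (17.377, 47.644), B = D − 7.2·n = (30.067, 40.839). Then cos ∠BMR = MB·MR / (|MB||MR|), giving 73.994°.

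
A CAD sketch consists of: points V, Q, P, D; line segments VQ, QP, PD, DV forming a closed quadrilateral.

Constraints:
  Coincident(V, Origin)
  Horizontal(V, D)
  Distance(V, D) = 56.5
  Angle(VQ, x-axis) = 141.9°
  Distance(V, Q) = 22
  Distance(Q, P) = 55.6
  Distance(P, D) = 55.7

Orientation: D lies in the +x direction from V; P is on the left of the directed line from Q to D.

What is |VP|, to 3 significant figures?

54.4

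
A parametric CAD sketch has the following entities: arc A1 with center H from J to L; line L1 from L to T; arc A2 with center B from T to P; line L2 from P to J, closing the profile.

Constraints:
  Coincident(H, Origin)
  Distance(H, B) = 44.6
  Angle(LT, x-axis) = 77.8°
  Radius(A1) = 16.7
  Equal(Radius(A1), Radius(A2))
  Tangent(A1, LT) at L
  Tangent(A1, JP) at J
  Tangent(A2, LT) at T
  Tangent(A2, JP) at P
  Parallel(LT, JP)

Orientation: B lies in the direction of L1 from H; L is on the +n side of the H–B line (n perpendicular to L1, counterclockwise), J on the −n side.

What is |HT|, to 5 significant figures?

47.624

The slot axis is L1's direction at 77.8°, so u = (cos 77.8°, sin 77.8°) = (0.21132, 0.97742) and n = (−sin 77.8°, cos 77.8°) = (-0.97742, 0.21132). H is at the origin and B lies 44.6 along u from H, so B = 44.6·u = (9.4251, 43.593). Tangency of A1 to both parallel lines with radius 16.7 puts L and J at H ± 16.7·n: L = (-16.323, 3.5291), J = (16.323, -3.5291). Equal radii place T and P the same way about B: T = B + 16.7·n = (-6.8978, 47.122), P = B − 16.7·n = (25.748, 40.064). Then |HT| = |T − H| = 47.624.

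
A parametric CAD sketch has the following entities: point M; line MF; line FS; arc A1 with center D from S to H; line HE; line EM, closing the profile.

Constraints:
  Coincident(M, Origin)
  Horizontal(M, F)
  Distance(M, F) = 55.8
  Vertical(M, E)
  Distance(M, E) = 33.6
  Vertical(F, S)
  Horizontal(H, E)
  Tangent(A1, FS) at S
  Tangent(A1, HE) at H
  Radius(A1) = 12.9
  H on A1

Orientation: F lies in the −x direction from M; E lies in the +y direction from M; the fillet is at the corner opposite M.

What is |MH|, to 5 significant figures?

54.492

M is at the origin; MF is horizontal with |MF| = 55.8 and F on the −x side, so F = (-55.800, 0.0000). ME is vertical with |ME| = 33.6 and E on the +y side, so E = (0.0000, 33.600). The virtual corner opposite M is at (-55.800, 33.600). A1 meets FS tangentially, so DS is at right angles to FS and since A1 is tangent to HE there, DH ⟂ HE, with radius 12.9, so the center D sits 12.9 in from both sides at D = (-42.900, 20.700). That places the tangent points at S = (-55.800, 20.700) on FS and H = (-42.900, 33.600) on HE. Then |MH| = |H − M| = 54.492.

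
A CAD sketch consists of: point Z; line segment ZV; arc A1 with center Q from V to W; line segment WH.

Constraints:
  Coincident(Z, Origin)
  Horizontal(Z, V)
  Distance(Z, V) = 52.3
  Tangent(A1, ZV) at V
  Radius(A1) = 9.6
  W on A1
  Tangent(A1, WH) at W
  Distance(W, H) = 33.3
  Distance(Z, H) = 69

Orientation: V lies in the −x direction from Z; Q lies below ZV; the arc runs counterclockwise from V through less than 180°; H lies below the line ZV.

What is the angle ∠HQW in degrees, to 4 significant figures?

73.92°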